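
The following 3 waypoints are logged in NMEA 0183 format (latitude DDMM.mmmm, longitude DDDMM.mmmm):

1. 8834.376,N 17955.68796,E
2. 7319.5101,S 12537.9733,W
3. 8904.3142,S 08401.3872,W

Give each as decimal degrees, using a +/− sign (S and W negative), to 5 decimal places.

1. 88.57293, 179.92813
2. -73.32517, -125.63289
3. -89.07190, -84.02312

Point 1:
  Lat: split at 2 digits → 88° and 34.376′; 88 + 34.376/60 = 88.572933
  N → positive
  Lon: degrees = first 3 digits = 179, minutes = 55.68796; 179 + 55.68796/60 = 179.928133
  E → positive
Point 2:
  Latitude: split at 2 digits → 73° and 19.5101′; 73 + 19.5101/60 = 73.325168
  hemisphere S, so the sign is −
  Longitude: split at 3 digits → 125° and 37.9733′; 125 + 37.9733/60 = 125.632888
  W ⇒ negate
Point 3:
  Latitude: split at 2 digits → 89° and 4.3142′; 89 + 4.3142/60 = 89.071903
  S ⇒ negate
  Lon: degrees = first 3 digits = 84, minutes = 1.3872; 84 + 1.3872/60 = 84.023120
  W ⇒ negate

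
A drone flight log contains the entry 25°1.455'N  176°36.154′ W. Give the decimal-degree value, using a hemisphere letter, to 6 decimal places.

25.024250° N, 176.602567° W

Lat: 1.455′ = 0.024250°; total 25.0242500
Lon: 36.154′ = 0.602567°; total 176.6025667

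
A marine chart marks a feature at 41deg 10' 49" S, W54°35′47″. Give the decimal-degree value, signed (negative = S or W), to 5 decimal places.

-41.18028, -54.59639

φ: 41° + 10/60 + 49/3600 = 41 + 0.166667 + 0.013611 = 41.180278
S → negative
λ: 54 + 35/60 + 47/3600 = 54.596389
hemisphere W, so the sign is −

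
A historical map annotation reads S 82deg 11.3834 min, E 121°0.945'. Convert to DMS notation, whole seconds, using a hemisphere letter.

82°11′23″ S, 121°00′57″ E

Latitude: 11.38340′ → 11′ and 0.38340 × 60 = 23.00″
Longitude: fractional minutes 0.94500 × 60 = 56.70″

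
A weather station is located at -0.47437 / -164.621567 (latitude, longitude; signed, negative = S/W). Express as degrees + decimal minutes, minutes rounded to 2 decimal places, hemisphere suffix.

Latitude is negative → S; |value| = 0.474370
Latitude: fractional part 0.474370 → 28.4622 minutes
Longitude is negative → W; |value| = 164.621567
Longitude: fractional part 0.621567 → 37.2940 minutes

0° 28.46′ S, 164° 37.29′ W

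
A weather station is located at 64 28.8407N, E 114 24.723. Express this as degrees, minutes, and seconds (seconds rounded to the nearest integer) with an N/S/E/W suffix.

Lat: 28.84070′ → 28′ and 0.84070 × 60 = 50.44″
Longitude: fractional minutes 0.72300 × 60 = 43.38″

64°28′50″ N, 114°24′43″ E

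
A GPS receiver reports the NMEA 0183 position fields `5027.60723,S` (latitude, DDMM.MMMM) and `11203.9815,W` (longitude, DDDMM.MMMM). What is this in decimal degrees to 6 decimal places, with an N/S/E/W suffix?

50.460121° S, 112.066358° W

φ: degrees = first 2 digits = 50, minutes = 27.60723; 50 + 27.60723/60 = 50.4601205
Lon: degrees = first 3 digits = 112, minutes = 3.9815; 112 + 3.9815/60 = 112.0663583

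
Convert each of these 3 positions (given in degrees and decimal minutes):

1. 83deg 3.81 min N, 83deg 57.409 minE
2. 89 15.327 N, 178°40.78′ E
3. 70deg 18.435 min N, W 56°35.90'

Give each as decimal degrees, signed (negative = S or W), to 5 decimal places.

Point 1:
  φ: 83 + 3.81/60 = 83.063500
  N ⇒ keep positive
  Lon: 83 + 57.409/60 = 83.956817
  E ⇒ keep positive
Point 2:
  Latitude: 89 + 15.327/60 = 89.255450
  N ⇒ keep positive
  λ: 178 + 40.78/60 = 178.679667
  E → positive
Point 3:
  Lat: 18.435′ = 0.307250°; total 70.307250
  N → positive
  λ: 56 + 35.9/60 = 56.598333
  hemisphere W, so the sign is −

1. 83.06350, 83.95682
2. 89.25545, 178.67967
3. 70.30725, -56.59833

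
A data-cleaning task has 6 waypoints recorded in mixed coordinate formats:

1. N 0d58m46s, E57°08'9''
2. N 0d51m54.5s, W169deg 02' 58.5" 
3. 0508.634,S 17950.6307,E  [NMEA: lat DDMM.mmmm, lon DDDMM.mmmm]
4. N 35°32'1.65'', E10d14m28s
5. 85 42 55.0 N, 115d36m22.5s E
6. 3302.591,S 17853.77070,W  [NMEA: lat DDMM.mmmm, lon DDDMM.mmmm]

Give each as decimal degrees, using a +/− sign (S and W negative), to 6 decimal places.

Point 1:
  Latitude: 0° + 58/60 + 46/3600 = 0 + 0.966667 + 0.012778 = 0.9794444
  N → positive
  Longitude: 57° + 8/60 + 9/3600 = 57 + 0.133333 + 0.002500 = 57.1358333
  E → positive
Point 2:
  Latitude: 0 + 51/60 + 54.5/3600 = 0.8651389
  N → positive
  Longitude: 169 + 2/60 + 58.5/3600 = 169.0495833
  W ⇒ negate
Point 3:
  φ: split at 2 digits → 05° and 8.634′; 5 + 8.634/60 = 5.1439000
  S ⇒ negate
  Lon: split at 3 digits → 179° and 50.6307′; 179 + 50.6307/60 = 179.8438450
  E → positive
Point 4:
  φ: 35° + 32/60 + 1.65/3600 = 35 + 0.533333 + 0.000458 = 35.5337917
  N → positive
  Lon: 10° + 14/60 + 28/3600 = 10 + 0.233333 + 0.007778 = 10.2411111
  E ⇒ keep positive
Point 5:
  Latitude: 85° + 42/60 + 55/3600 = 85 + 0.700000 + 0.015278 = 85.7152778
  N → positive
  λ: 36′ + 22.5″ = 36.37500′; 115 + 36.37500/60 = 115.6062500
  E → positive
Point 6:
  Lat: split at 2 digits → 33° and 2.591′; 33 + 2.591/60 = 33.0431833
  hemisphere S, so the sign is −
  λ: degrees = first 3 digits = 178, minutes = 53.7707; 178 + 53.7707/60 = 178.8961783
  hemisphere W, so the sign is −

1. 0.979444, 57.135833
2. 0.865139, -169.049583
3. -5.143900, 179.843845
4. 35.533792, 10.241111
5. 85.715278, 115.606250
6. -33.043183, -178.896178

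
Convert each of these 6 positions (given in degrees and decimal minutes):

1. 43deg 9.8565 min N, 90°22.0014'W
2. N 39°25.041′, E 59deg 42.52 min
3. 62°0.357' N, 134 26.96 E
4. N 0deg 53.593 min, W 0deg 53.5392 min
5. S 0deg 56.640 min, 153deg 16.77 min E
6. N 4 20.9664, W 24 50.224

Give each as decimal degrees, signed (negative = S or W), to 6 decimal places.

1. 43.164275, -90.366690
2. 39.417350, 59.708667
3. 62.005950, 134.449333
4. 0.893217, -0.892320
5. -0.944000, 153.279500
6. 4.349440, -24.837067

Point 1:
  φ: 9.8565′ = 0.164275°; total 43.1642750
  N → positive
  Longitude: 90 + 22.0014/60 = 90.3666900
  hemisphere W, so the sign is −
Point 2:
  Lat: 25.041′ = 0.417350°; total 39.4173500
  N ⇒ keep positive
  Lon: 59 + 42.52/60 = 59.7086667
  E ⇒ keep positive
Point 3:
  Lat: 0.357′ = 0.005950°; total 62.0059500
  N → positive
  Lon: 134 + 26.96/60 = 134.4493333
  E → positive
Point 4:
  Latitude: 0 + 53.593/60 = 0.8932167
  N ⇒ keep positive
  Longitude: 53.5392′ = 0.892320°; total 0.8923200
  W ⇒ negate
Point 5:
  Latitude: 56.64′ = 0.944000°; total 0.9440000
  S → negative
  Longitude: 16.77′ = 0.279500°; total 153.2795000
  E ⇒ keep positive
Point 6:
  Lat: 20.9664′ = 0.349440°; total 4.3494400
  N ⇒ keep positive
  Longitude: 24 + 50.224/60 = 24.8370667
  W ⇒ negate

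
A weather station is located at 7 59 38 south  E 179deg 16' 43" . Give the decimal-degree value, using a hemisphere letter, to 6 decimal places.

7.993889° S, 179.278611° E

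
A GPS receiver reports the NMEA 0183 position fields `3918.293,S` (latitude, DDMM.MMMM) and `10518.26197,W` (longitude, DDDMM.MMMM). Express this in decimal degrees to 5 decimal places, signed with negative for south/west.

-39.30488, -105.30437

Latitude: degrees = first 2 digits = 39, minutes = 18.293; 39 + 18.293/60 = 39.304883
hemisphere S, so the sign is −
λ: degrees = first 3 digits = 105, minutes = 18.26197; 105 + 18.26197/60 = 105.304366
W ⇒ negate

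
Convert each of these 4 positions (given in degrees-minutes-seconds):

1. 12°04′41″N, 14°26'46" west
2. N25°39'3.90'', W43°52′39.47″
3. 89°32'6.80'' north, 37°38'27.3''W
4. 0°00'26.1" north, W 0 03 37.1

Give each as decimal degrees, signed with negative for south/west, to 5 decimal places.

Point 1:
  Lat: 12 + 4/60 + 41/3600 = 12.078056
  N ⇒ keep positive
  Longitude: 14 + 26/60 + 46/3600 = 14.446111
  hemisphere W, so the sign is −
Point 2:
  φ: 39′ + 3.9″ = 39.06500′; 25 + 39.06500/60 = 25.651083
  N ⇒ keep positive
  Longitude: 43 + 52/60 + 39.47/3600 = 43.877631
  W → negative
Point 3:
  φ: 89 + 32/60 + 6.8/3600 = 89.535222
  N ⇒ keep positive
  λ: 37° + 38/60 + 27.3/3600 = 37 + 0.633333 + 0.007583 = 37.640917
  W → negative
Point 4:
  φ: 0 + 0/60 + 26.1/3600 = 0.007250
  N ⇒ keep positive
  Lon: 0 + 3/60 + 37.1/3600 = 0.060306
  W ⇒ negate

1. 12.07806, -14.44611
2. 25.65108, -43.87763
3. 89.53522, -37.64092
4. 0.00725, -0.06031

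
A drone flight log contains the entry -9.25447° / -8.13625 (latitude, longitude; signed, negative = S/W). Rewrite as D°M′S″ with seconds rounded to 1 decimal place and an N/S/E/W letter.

Latitude is negative → S; |value| = 9.254470
Lat: 0.254470 × 60 = 15.26820′ → 15′, remainder × 60 = 16.092″
Longitude is negative → W; |value| = 8.136250
Lon: 0.136250 × 60 = 8.17500′ → 8′, remainder × 60 = 10.500″

9°15′16.1″ S, 8°08′10.5″ W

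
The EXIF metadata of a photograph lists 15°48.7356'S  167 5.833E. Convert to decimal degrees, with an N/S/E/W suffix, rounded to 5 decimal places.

15.81226° S, 167.09722° E

Lat: 48.7356′ = 0.812260°; total 15.812260
Longitude: 5.833′ = 0.097217°; total 167.097217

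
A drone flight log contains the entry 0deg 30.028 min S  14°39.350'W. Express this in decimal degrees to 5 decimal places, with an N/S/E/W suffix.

Lat: 30.028′ = 0.500467°; total 0.500467
Longitude: 14 + 39.35/60 = 14.655833

0.50047° S, 14.65583° W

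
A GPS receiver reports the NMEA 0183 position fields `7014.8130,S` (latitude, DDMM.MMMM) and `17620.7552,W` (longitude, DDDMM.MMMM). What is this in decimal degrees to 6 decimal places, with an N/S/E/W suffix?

Latitude: split at 2 digits → 70° and 14.813′; 70 + 14.813/60 = 70.2468833
Longitude: split at 3 digits → 176° and 20.7552′; 176 + 20.7552/60 = 176.3459200

70.246883° S, 176.345920° W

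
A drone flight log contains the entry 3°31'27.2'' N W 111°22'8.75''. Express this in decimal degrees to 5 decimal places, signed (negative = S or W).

3.52422, -111.36910

φ: 31′ + 27.2″ = 31.45333′; 3 + 31.45333/60 = 3.524222
N ⇒ keep positive
Longitude: 22′ + 8.75″ = 22.14583′; 111 + 22.14583/60 = 111.369097
W → negative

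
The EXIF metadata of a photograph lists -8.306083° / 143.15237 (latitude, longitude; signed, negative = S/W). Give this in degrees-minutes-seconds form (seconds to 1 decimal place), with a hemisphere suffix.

Latitude is negative → S; |value| = 8.306083
Latitude: 0.306083° → 18.36498′; 0.36498 × 60 = 21.899″
λ: whole degrees 143; 9.14220′ → 9′ and 8.532″

8°18′21.9″ S, 143°09′8.5″ E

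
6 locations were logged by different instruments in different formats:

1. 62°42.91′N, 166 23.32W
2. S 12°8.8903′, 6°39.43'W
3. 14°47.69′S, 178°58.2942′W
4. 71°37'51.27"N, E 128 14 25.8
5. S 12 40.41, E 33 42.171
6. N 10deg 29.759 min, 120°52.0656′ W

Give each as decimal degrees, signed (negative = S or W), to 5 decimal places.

1. 62.71517, -166.38867
2. -12.14817, -6.65717
3. -14.79483, -178.97157
4. 71.63091, 128.24050
5. -12.67350, 33.70285
6. 10.49598, -120.86776

Point 1:
  Latitude: 42.91′ = 0.715167°; total 62.715167
  N → positive
  Lon: 166 + 23.32/60 = 166.388667
  W → negative
Point 2:
  φ: 12 + 8.8903/60 = 12.148172
  hemisphere S, so the sign is −
  Longitude: 6 + 39.43/60 = 6.657167
  W ⇒ negate
Point 3:
  Lat: 47.69′ = 0.794833°; total 14.794833
  S ⇒ negate
  λ: 178 + 58.2942/60 = 178.971570
  W ⇒ negate
Point 4:
  Latitude: 71 + 37/60 + 51.27/3600 = 71.630908
  N → positive
  Longitude: 14′ + 25.8″ = 14.43000′; 128 + 14.43000/60 = 128.240500
  E → positive
Point 5:
  Latitude: 12 + 40.41/60 = 12.673500
  S → negative
  Longitude: 33 + 42.171/60 = 33.702850
  E → positive
Point 6:
  Lat: 29.759′ = 0.495983°; total 10.495983
  N → positive
  Lon: 52.0656′ = 0.867760°; total 120.867760
  W → negative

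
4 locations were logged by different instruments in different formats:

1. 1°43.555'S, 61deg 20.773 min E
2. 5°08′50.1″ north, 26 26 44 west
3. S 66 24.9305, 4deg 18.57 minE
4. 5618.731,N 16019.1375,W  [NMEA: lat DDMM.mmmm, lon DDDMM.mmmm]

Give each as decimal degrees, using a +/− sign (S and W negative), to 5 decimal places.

Point 1:
  φ: 43.555′ = 0.725917°; total 1.725917
  S → negative
  λ: 61 + 20.773/60 = 61.346217
  E ⇒ keep positive
Point 2:
  Lat: 8′ + 50.1″ = 8.83500′; 5 + 8.83500/60 = 5.147250
  N ⇒ keep positive
  λ: 26′ + 44″ = 26.73333′; 26 + 26.73333/60 = 26.445556
  W ⇒ negate
Point 3:
  Latitude: 24.9305′ = 0.415508°; total 66.415508
  S ⇒ negate
  Longitude: 18.57′ = 0.309500°; total 4.309500
  E → positive
Point 4:
  Latitude: split at 2 digits → 56° and 18.731′; 56 + 18.731/60 = 56.312183
  N → positive
  λ: split at 3 digits → 160° and 19.1375′; 160 + 19.1375/60 = 160.318958
  hemisphere W, so the sign is −

1. -1.72592, 61.34622
2. 5.14725, -26.44556
3. -66.41551, 4.30950
4. 56.31218, -160.31896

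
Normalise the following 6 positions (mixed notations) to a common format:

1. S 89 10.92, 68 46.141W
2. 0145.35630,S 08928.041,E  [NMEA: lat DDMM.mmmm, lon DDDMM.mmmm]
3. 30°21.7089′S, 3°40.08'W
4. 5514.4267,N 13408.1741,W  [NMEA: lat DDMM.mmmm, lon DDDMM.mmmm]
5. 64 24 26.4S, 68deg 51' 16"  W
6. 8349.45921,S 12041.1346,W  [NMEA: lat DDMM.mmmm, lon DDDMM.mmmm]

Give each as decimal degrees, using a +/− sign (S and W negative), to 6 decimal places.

Point 1:
  Lat: 89 + 10.92/60 = 89.1820000
  S ⇒ negate
  λ: 46.141′ = 0.769017°; total 68.7690167
  hemisphere W, so the sign is −
Point 2:
  Lat: degrees = first 2 digits = 1, minutes = 45.3563; 1 + 45.3563/60 = 1.7559383
  S ⇒ negate
  Lon: split at 3 digits → 089° and 28.041′; 89 + 28.041/60 = 89.4673500
  E → positive
Point 3:
  Lat: 21.7089′ = 0.361815°; total 30.3618150
  hemisphere S, so the sign is −
  λ: 40.08′ = 0.668000°; total 3.6680000
  hemisphere W, so the sign is −
Point 4:
  φ: split at 2 digits → 55° and 14.4267′; 55 + 14.4267/60 = 55.2404450
  N → positive
  λ: split at 3 digits → 134° and 8.1741′; 134 + 8.1741/60 = 134.1362350
  W → negative
Point 5:
  φ: 24′ + 26.4″ = 24.44000′; 64 + 24.44000/60 = 64.4073333
  hemisphere S, so the sign is −
  Lon: 68 + 51/60 + 16/3600 = 68.8544444
  W → negative
Point 6:
  φ: degrees = first 2 digits = 83, minutes = 49.45921; 83 + 49.45921/60 = 83.8243202
  S ⇒ negate
  Longitude: split at 3 digits → 120° and 41.1346′; 120 + 41.1346/60 = 120.6855767
  W → negative

1. -89.182000, -68.769017
2. -1.755938, 89.467350
3. -30.361815, -3.668000
4. 55.240445, -134.136235
5. -64.407333, -68.854444
6. -83.824320, -120.685577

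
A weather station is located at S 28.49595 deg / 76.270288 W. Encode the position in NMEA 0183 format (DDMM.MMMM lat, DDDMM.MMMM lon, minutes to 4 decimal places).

Lat: 28° + 0.495950 × 60 = 28° 29.757000′
Longitude: minutes = (76.270288 − 76) × 60 = 16.217280

2829.7570,S / 07616.2173,W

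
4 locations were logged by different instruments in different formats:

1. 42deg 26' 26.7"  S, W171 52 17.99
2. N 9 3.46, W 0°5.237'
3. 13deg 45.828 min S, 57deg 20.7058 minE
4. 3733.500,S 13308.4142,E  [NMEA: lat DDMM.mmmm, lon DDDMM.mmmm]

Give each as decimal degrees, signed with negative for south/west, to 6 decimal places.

1. -42.440750, -171.871664
2. 9.057667, -0.087283
3. -13.763800, 57.345097
4. -37.558333, 133.140237

Point 1:
  φ: 42 + 26/60 + 26.7/3600 = 42.4407500
  hemisphere S, so the sign is −
  λ: 171° + 52/60 + 17.99/3600 = 171 + 0.866667 + 0.004997 = 171.8716639
  W → negative
Point 2:
  Lat: 9 + 3.46/60 = 9.0576667
  N → positive
  Lon: 5.237′ = 0.087283°; total 0.0872833
  hemisphere W, so the sign is −
Point 3:
  Latitude: 45.828′ = 0.763800°; total 13.7638000
  S → negative
  Longitude: 20.7058′ = 0.345097°; total 57.3450967
  E ⇒ keep positive
Point 4:
  Latitude: degrees = first 2 digits = 37, minutes = 33.5; 37 + 33.5/60 = 37.5583333
  hemisphere S, so the sign is −
  Lon: split at 3 digits → 133° and 8.4142′; 133 + 8.4142/60 = 133.1402367
  E → positive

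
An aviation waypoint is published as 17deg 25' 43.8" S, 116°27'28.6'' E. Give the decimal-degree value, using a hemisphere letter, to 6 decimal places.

17.428833° S, 116.457944° E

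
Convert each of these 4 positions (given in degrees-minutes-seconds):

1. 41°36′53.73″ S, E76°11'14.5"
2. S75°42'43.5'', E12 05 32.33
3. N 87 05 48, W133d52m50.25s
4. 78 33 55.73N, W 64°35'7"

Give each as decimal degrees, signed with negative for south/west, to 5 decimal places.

1. -41.61493, 76.18736
2. -75.71208, 12.09231
3. 87.09667, -133.88063
4. 78.56548, -64.58528

Point 1:
  φ: 36′ + 53.73″ = 36.89550′; 41 + 36.89550/60 = 41.614925
  S → negative
  Longitude: 76 + 11/60 + 14.5/3600 = 76.187361
  E ⇒ keep positive
Point 2:
  Lat: 75° + 42/60 + 43.5/3600 = 75 + 0.700000 + 0.012083 = 75.712083
  S ⇒ negate
  λ: 12° + 5/60 + 32.33/3600 = 12 + 0.083333 + 0.008981 = 12.092314
  E → positive
Point 3:
  Latitude: 87° + 5/60 + 48/3600 = 87 + 0.083333 + 0.013333 = 87.096667
  N → positive
  Longitude: 133 + 52/60 + 50.25/3600 = 133.880625
  hemisphere W, so the sign is −
Point 4:
  φ: 78° + 33/60 + 55.73/3600 = 78 + 0.550000 + 0.015481 = 78.565481
  N ⇒ keep positive
  Longitude: 35′ + 7″ = 35.11667′; 64 + 35.11667/60 = 64.585278
  W → negative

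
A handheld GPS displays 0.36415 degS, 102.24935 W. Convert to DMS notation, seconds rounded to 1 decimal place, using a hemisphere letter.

0°21′50.9″ S, 102°14′57.7″ W

Latitude: whole degrees 0; 21.84900′ → 21′ and 50.940″
Longitude: 0.249350 × 60 = 14.96100′ → 14′, remainder × 60 = 57.660″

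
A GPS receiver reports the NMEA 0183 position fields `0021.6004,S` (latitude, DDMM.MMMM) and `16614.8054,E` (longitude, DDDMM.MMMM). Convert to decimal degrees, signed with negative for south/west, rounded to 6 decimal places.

Latitude: split at 2 digits → 00° and 21.6004′; 0 + 21.6004/60 = 0.3600067
hemisphere S, so the sign is −
λ: degrees = first 3 digits = 166, minutes = 14.8054; 166 + 14.8054/60 = 166.2467567
E ⇒ keep positive

-0.360007, 166.246757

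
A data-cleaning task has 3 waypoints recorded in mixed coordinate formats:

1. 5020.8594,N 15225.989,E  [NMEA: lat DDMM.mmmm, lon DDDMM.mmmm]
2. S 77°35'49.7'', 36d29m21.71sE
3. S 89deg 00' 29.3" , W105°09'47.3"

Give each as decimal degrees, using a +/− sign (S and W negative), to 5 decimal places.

1. 50.34766, 152.43315
2. -77.59714, 36.48936
3. -89.00814, -105.16314

Point 1:
  φ: degrees = first 2 digits = 50, minutes = 20.8594; 50 + 20.8594/60 = 50.347657
  N → positive
  Longitude: split at 3 digits → 152° and 25.989′; 152 + 25.989/60 = 152.433150
  E → positive
Point 2:
  Latitude: 35′ + 49.7″ = 35.82833′; 77 + 35.82833/60 = 77.597139
  S → negative
  λ: 29′ + 21.71″ = 29.36183′; 36 + 29.36183/60 = 36.489364
  E → positive
Point 3:
  φ: 89° + 0/60 + 29.3/3600 = 89 + 0.000000 + 0.008139 = 89.008139
  S ⇒ negate
  Longitude: 105° + 9/60 + 47.3/3600 = 105 + 0.150000 + 0.013139 = 105.163139
  W ⇒ negate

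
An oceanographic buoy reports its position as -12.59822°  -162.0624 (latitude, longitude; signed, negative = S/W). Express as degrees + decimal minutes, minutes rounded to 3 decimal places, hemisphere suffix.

Latitude is negative → S; |value| = 12.598220
φ: minutes = (12.598220 − 12) × 60 = 35.89320
Longitude is negative → W; |value| = 162.062400
Longitude: 162° + 0.062400 × 60 = 162° 3.74400′

12° 35.893′ S, 162° 3.744′ W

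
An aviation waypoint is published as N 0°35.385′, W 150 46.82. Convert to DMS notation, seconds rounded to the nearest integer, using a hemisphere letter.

0°35′23″ N, 150°46′49″ W

Lat: fractional minutes 0.38500 × 60 = 23.10″
Lon: fractional minutes 0.82000 × 60 = 49.20″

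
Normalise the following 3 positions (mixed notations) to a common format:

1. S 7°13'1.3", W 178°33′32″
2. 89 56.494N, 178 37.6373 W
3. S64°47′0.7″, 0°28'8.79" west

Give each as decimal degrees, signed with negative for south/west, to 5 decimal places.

1. -7.21703, -178.55889
2. 89.94157, -178.62729
3. -64.78353, -0.46911

Point 1:
  φ: 13′ + 1.3″ = 13.02167′; 7 + 13.02167/60 = 7.217028
  S → negative
  λ: 178° + 33/60 + 32/3600 = 178 + 0.550000 + 0.008889 = 178.558889
  W ⇒ negate
Point 2:
  Lat: 89 + 56.494/60 = 89.941567
  N ⇒ keep positive
  Lon: 37.6373′ = 0.627288°; total 178.627288
  W → negative
Point 3:
  Lat: 47′ + 0.7″ = 47.01167′; 64 + 47.01167/60 = 64.783528
  hemisphere S, so the sign is −
  Longitude: 0 + 28/60 + 8.79/3600 = 0.469108
  W ⇒ negate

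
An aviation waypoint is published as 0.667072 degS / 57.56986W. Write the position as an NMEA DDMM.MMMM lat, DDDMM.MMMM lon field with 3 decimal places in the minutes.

φ: minutes = (0.667072 − 0) × 60 = 40.02432
λ: 57° + 0.569860 × 60 = 57° 34.19160′

0040.024,S / 05734.192,W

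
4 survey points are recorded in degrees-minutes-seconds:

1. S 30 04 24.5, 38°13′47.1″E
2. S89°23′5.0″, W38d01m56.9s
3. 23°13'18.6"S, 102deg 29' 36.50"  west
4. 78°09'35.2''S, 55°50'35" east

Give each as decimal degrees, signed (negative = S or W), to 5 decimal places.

Point 1:
  Lat: 4′ + 24.5″ = 4.40833′; 30 + 4.40833/60 = 30.073472
  S ⇒ negate
  λ: 38° + 13/60 + 47.1/3600 = 38 + 0.216667 + 0.013083 = 38.229750
  E → positive
Point 2:
  φ: 89° + 23/60 + 5/3600 = 89 + 0.383333 + 0.001389 = 89.384722
  hemisphere S, so the sign is −
  Lon: 38° + 1/60 + 56.9/3600 = 38 + 0.016667 + 0.015806 = 38.032472
  W ⇒ negate
Point 3:
  Lat: 23 + 13/60 + 18.6/3600 = 23.221833
  S → negative
  λ: 102 + 29/60 + 36.5/3600 = 102.493472
  hemisphere W, so the sign is −
Point 4:
  Lat: 9′ + 35.2″ = 9.58667′; 78 + 9.58667/60 = 78.159778
  S ⇒ negate
  Lon: 55° + 50/60 + 35/3600 = 55 + 0.833333 + 0.009722 = 55.843056
  E → positive

1. -30.07347, 38.22975
2. -89.38472, -38.03247
3. -23.22183, -102.49347
4. -78.15978, 55.84306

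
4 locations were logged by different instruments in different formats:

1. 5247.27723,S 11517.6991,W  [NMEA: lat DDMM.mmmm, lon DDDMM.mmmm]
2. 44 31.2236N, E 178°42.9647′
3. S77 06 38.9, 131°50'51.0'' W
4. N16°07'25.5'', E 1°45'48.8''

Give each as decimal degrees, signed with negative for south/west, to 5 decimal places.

1. -52.78795, -115.29499
2. 44.52039, 178.71608
3. -77.11081, -131.84750
4. 16.12375, 1.76356

Point 1:
  Latitude: degrees = first 2 digits = 52, minutes = 47.27723; 52 + 47.27723/60 = 52.787954
  S → negative
  Longitude: degrees = first 3 digits = 115, minutes = 17.6991; 115 + 17.6991/60 = 115.294985
  hemisphere W, so the sign is −
Point 2:
  Lat: 31.2236′ = 0.520393°; total 44.520393
  N → positive
  Longitude: 42.9647′ = 0.716078°; total 178.716078
  E → positive
Point 3:
  φ: 77 + 6/60 + 38.9/3600 = 77.110806
  hemisphere S, so the sign is −
  Longitude: 131° + 50/60 + 51/3600 = 131 + 0.833333 + 0.014167 = 131.847500
  W ⇒ negate
Point 4:
  Lat: 16 + 7/60 + 25.5/3600 = 16.123750
  N ⇒ keep positive
  λ: 1° + 45/60 + 48.8/3600 = 1 + 0.750000 + 0.013556 = 1.763556
  E ⇒ keep positive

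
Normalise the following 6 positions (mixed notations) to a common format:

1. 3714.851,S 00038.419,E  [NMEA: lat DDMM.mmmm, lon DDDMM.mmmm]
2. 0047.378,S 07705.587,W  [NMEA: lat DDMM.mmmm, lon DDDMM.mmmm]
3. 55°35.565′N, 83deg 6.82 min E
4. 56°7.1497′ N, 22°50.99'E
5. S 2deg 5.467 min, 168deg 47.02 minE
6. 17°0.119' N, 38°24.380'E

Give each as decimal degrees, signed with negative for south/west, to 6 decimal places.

Point 1:
  Lat: split at 2 digits → 37° and 14.851′; 37 + 14.851/60 = 37.2475167
  hemisphere S, so the sign is −
  Longitude: split at 3 digits → 000° and 38.419′; 0 + 38.419/60 = 0.6403167
  E ⇒ keep positive
Point 2:
  Lat: split at 2 digits → 00° and 47.378′; 0 + 47.378/60 = 0.7896333
  S → negative
  λ: split at 3 digits → 077° and 5.587′; 77 + 5.587/60 = 77.0931167
  hemisphere W, so the sign is −
Point 3:
  Latitude: 35.565′ = 0.592750°; total 55.5927500
  N ⇒ keep positive
  Lon: 83 + 6.82/60 = 83.1136667
  E ⇒ keep positive
Point 4:
  φ: 7.1497′ = 0.119162°; total 56.1191617
  N ⇒ keep positive
  Lon: 50.99′ = 0.849833°; total 22.8498333
  E → positive
Point 5:
  φ: 5.467′ = 0.091117°; total 2.0911167
  hemisphere S, so the sign is −
  λ: 47.02′ = 0.783667°; total 168.7836667
  E ⇒ keep positive
Point 6:
  Latitude: 0.119′ = 0.001983°; total 17.0019833
  N ⇒ keep positive
  λ: 24.38′ = 0.406333°; total 38.4063333
  E ⇒ keep positive

1. -37.247517, 0.640317
2. -0.789633, -77.093117
3. 55.592750, 83.113667
4. 56.119162, 22.849833
5. -2.091117, 168.783667
6. 17.001983, 38.406333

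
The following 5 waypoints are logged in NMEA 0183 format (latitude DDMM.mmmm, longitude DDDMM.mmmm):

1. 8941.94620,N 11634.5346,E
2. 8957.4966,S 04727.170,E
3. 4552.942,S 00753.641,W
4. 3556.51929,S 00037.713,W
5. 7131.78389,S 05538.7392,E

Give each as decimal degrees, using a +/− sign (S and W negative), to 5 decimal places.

1. 89.69910, 116.57558
2. -89.95828, 47.45283
3. -45.88237, -7.89402
4. -35.94199, -0.62855
5. -71.52973, 55.64565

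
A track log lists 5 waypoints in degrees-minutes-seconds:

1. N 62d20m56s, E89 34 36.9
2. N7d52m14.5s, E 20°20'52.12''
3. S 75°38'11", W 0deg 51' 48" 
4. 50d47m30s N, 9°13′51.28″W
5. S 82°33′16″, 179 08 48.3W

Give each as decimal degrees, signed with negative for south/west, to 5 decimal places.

Point 1:
  φ: 62 + 20/60 + 56/3600 = 62.348889
  N ⇒ keep positive
  Longitude: 89° + 34/60 + 36.9/3600 = 89 + 0.566667 + 0.010250 = 89.576917
  E ⇒ keep positive
Point 2:
  Lat: 52′ + 14.5″ = 52.24167′; 7 + 52.24167/60 = 7.870694
  N ⇒ keep positive
  Lon: 20′ + 52.12″ = 20.86867′; 20 + 20.86867/60 = 20.347811
  E ⇒ keep positive
Point 3:
  φ: 75 + 38/60 + 11/3600 = 75.636389
  hemisphere S, so the sign is −
  λ: 0 + 51/60 + 48/3600 = 0.863333
  W → negative
Point 4:
  Lat: 50° + 47/60 + 30/3600 = 50 + 0.783333 + 0.008333 = 50.791667
  N ⇒ keep positive
  Lon: 13′ + 51.28″ = 13.85467′; 9 + 13.85467/60 = 9.230911
  hemisphere W, so the sign is −
Point 5:
  φ: 33′ + 16″ = 33.26667′; 82 + 33.26667/60 = 82.554444
  hemisphere S, so the sign is −
  Longitude: 179° + 8/60 + 48.3/3600 = 179 + 0.133333 + 0.013417 = 179.146750
  hemisphere W, so the sign is −

1. 62.34889, 89.57692
2. 7.87069, 20.34781
3. -75.63639, -0.86333
4. 50.79167, -9.23091
5. -82.55444, -179.14675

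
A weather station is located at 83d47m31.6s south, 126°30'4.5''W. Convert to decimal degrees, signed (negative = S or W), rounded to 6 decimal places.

-83.792111, -126.501250

Lat: 83 + 47/60 + 31.6/3600 = 83.7921111
S ⇒ negate
λ: 126 + 30/60 + 4.5/3600 = 126.5012500
W ⇒ negate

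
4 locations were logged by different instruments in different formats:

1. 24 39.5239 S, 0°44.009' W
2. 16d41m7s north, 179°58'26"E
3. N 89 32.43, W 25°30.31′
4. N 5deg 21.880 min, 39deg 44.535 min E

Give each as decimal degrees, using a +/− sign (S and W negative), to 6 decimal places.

1. -24.658732, -0.733483
2. 16.685278, 179.973889
3. 89.540500, -25.505167
4. 5.364667, 39.742250

Point 1:
  Lat: 39.5239′ = 0.658732°; total 24.6587317
  hemisphere S, so the sign is −
  Lon: 0 + 44.009/60 = 0.7334833
  hemisphere W, so the sign is −
Point 2:
  Latitude: 16° + 41/60 + 7/3600 = 16 + 0.683333 + 0.001944 = 16.6852778
  N → positive
  Longitude: 58′ + 26″ = 58.43333′; 179 + 58.43333/60 = 179.9738889
  E → positive
Point 3:
  Lat: 32.43′ = 0.540500°; total 89.5405000
  N → positive
  Longitude: 30.31′ = 0.505167°; total 25.5051667
  hemisphere W, so the sign is −
Point 4:
  Lat: 21.88′ = 0.364667°; total 5.3646667
  N → positive
  λ: 39 + 44.535/60 = 39.7422500
  E → positive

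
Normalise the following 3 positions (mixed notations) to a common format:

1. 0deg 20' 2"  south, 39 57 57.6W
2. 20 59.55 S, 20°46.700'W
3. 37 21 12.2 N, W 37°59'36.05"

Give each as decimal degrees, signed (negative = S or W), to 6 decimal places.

Point 1:
  Latitude: 0° + 20/60 + 2/3600 = 0 + 0.333333 + 0.000556 = 0.3338889
  S → negative
  λ: 57′ + 57.6″ = 57.96000′; 39 + 57.96000/60 = 39.9660000
  W → negative
Point 2:
  φ: 59.55′ = 0.992500°; total 20.9925000
  S ⇒ negate
  λ: 46.7′ = 0.778333°; total 20.7783333
  hemisphere W, so the sign is −
Point 3:
  φ: 37 + 21/60 + 12.2/3600 = 37.3533889
  N → positive
  Lon: 37 + 59/60 + 36.05/3600 = 37.9933472
  W ⇒ negate

1. -0.333889, -39.966000
2. -20.992500, -20.778333
3. 37.353389, -37.993347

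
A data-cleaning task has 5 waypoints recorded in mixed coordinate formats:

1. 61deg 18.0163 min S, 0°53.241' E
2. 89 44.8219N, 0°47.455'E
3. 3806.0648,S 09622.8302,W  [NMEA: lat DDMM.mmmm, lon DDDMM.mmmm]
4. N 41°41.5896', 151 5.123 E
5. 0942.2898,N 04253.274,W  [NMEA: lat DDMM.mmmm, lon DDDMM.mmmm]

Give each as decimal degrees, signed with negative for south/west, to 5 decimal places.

1. -61.30027, 0.88735
2. 89.74703, 0.79092
3. -38.10108, -96.38050
4. 41.69316, 151.08538
5. 9.70483, -42.88790

Point 1:
  Lat: 61 + 18.0163/60 = 61.300272
  S → negative
  Longitude: 0 + 53.241/60 = 0.887350
  E → positive
Point 2:
  Latitude: 44.8219′ = 0.747032°; total 89.747032
  N ⇒ keep positive
  Longitude: 0 + 47.455/60 = 0.790917
  E → positive
Point 3:
  Lat: split at 2 digits → 38° and 6.0648′; 38 + 6.0648/60 = 38.101080
  S ⇒ negate
  λ: split at 3 digits → 096° and 22.8302′; 96 + 22.8302/60 = 96.380503
  W ⇒ negate
Point 4:
  Latitude: 41.5896′ = 0.693160°; total 41.693160
  N → positive
  λ: 5.123′ = 0.085383°; total 151.085383
  E → positive
Point 5:
  Latitude: degrees = first 2 digits = 9, minutes = 42.2898; 9 + 42.2898/60 = 9.704830
  N ⇒ keep positive
  λ: degrees = first 3 digits = 42, minutes = 53.274; 42 + 53.274/60 = 42.887900
  W → negative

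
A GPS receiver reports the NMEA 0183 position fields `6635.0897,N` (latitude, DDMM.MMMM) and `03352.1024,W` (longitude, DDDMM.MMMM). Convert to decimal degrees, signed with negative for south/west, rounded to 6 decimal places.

φ: degrees = first 2 digits = 66, minutes = 35.0897; 66 + 35.0897/60 = 66.5848283
N ⇒ keep positive
λ: degrees = first 3 digits = 33, minutes = 52.1024; 33 + 52.1024/60 = 33.8683733
hemisphere W, so the sign is −

66.584828, -33.868373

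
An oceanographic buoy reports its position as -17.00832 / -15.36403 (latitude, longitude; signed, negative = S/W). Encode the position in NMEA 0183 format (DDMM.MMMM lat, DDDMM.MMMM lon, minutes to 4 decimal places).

Latitude is negative → S; |value| = 17.008320
Lat: 17° + 0.008320 × 60 = 17° 0.499200′
Longitude is negative → W; |value| = 15.364030
Lon: 15° + 0.364030 × 60 = 15° 21.841800′

1700.4992,S / 01521.8418,W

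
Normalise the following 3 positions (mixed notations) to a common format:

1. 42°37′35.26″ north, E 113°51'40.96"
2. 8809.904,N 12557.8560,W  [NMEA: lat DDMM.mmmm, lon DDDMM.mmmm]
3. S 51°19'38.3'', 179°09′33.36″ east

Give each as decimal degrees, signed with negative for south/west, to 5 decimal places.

1. 42.62646, 113.86138
2. 88.16507, -125.96427
3. -51.32731, 179.15927

Point 1:
  Lat: 42 + 37/60 + 35.26/3600 = 42.626461
  N ⇒ keep positive
  Lon: 113° + 51/60 + 40.96/3600 = 113 + 0.850000 + 0.011378 = 113.861378
  E ⇒ keep positive
Point 2:
  Latitude: degrees = first 2 digits = 88, minutes = 9.904; 88 + 9.904/60 = 88.165067
  N ⇒ keep positive
  Lon: split at 3 digits → 125° and 57.856′; 125 + 57.856/60 = 125.964267
  W → negative
Point 3:
  Lat: 19′ + 38.3″ = 19.63833′; 51 + 19.63833/60 = 51.327306
  S → negative
  Lon: 179 + 9/60 + 33.36/3600 = 179.159267
  E ⇒ keep positive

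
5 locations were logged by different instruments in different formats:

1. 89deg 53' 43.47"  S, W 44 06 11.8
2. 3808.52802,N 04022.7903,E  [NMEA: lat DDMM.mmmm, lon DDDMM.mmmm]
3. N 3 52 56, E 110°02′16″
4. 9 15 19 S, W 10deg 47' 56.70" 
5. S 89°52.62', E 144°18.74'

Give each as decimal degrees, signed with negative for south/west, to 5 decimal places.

Point 1:
  Lat: 89 + 53/60 + 43.47/3600 = 89.895408
  S ⇒ negate
  Lon: 6′ + 11.8″ = 6.19667′; 44 + 6.19667/60 = 44.103278
  W → negative
Point 2:
  Latitude: degrees = first 2 digits = 38, minutes = 8.52802; 38 + 8.52802/60 = 38.142134
  N → positive
  Lon: split at 3 digits → 040° and 22.7903′; 40 + 22.7903/60 = 40.379838
  E ⇒ keep positive
Point 3:
  Latitude: 3° + 52/60 + 56/3600 = 3 + 0.866667 + 0.015556 = 3.882222
  N ⇒ keep positive
  Lon: 2′ + 16″ = 2.26667′; 110 + 2.26667/60 = 110.037778
  E ⇒ keep positive
Point 4:
  Latitude: 9° + 15/60 + 19/3600 = 9 + 0.250000 + 0.005278 = 9.255278
  S → negative
  Lon: 47′ + 56.7″ = 47.94500′; 10 + 47.94500/60 = 10.799083
  W ⇒ negate
Point 5:
  Latitude: 52.62′ = 0.877000°; total 89.877000
  S → negative
  Lon: 18.74′ = 0.312333°; total 144.312333
  E ⇒ keep positive

1. -89.89541, -44.10328
2. 38.14213, 40.37984
3. 3.88222, 110.03778
4. -9.25528, -10.79908
5. -89.87700, 144.31233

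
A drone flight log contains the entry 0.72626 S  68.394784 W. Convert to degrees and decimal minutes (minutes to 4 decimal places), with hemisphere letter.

Lat: 0° + 0.726260 × 60 = 0° 43.575600′
Longitude: 68° + 0.394784 × 60 = 68° 23.687040′

0° 43.5756′ S, 68° 23.6870′ W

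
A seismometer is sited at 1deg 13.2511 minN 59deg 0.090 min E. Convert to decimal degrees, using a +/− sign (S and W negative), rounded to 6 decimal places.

1.220852, 59.001500

Lat: 1 + 13.2511/60 = 1.2208517
N → positive
Longitude: 0.09′ = 0.001500°; total 59.0015000
E ⇒ keep positive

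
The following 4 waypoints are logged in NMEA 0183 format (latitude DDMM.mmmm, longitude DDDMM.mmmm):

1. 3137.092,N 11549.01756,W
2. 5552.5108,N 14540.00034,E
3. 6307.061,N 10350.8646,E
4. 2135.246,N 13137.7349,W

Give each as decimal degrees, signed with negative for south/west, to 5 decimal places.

Point 1:
  Lat: degrees = first 2 digits = 31, minutes = 37.092; 31 + 37.092/60 = 31.618200
  N ⇒ keep positive
  Longitude: split at 3 digits → 115° and 49.01756′; 115 + 49.01756/60 = 115.816959
  W → negative
Point 2:
  φ: degrees = first 2 digits = 55, minutes = 52.5108; 55 + 52.5108/60 = 55.875180
  N ⇒ keep positive
  λ: split at 3 digits → 145° and 40.00034′; 145 + 40.00034/60 = 145.666672
  E ⇒ keep positive
Point 3:
  Lat: degrees = first 2 digits = 63, minutes = 7.061; 63 + 7.061/60 = 63.117683
  N → positive
  Lon: degrees = first 3 digits = 103, minutes = 50.8646; 103 + 50.8646/60 = 103.847743
  E → positive
Point 4:
  Lat: split at 2 digits → 21° and 35.246′; 21 + 35.246/60 = 21.587433
  N ⇒ keep positive
  Lon: split at 3 digits → 131° and 37.7349′; 131 + 37.7349/60 = 131.628915
  W → negative

1. 31.61820, -115.81696
2. 55.87518, 145.66667
3. 63.11768, 103.84774
4. 21.58743, -131.62892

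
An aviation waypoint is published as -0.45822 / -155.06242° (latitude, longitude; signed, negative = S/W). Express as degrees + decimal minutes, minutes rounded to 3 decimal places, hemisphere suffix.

Latitude is negative → S; |value| = 0.458220
Latitude: 0° + 0.458220 × 60 = 0° 27.49320′
Longitude is negative → W; |value| = 155.062420
Lon: 155° + 0.062420 × 60 = 155° 3.74520′

0° 27.493′ S, 155° 3.745′ W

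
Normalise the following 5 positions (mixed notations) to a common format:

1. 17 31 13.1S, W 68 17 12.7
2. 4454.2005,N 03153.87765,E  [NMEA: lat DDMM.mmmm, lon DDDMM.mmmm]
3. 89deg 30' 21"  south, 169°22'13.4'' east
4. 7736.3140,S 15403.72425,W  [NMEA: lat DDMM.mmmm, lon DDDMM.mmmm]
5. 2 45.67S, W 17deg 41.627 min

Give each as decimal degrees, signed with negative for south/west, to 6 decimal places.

Point 1:
  Lat: 31′ + 13.1″ = 31.21833′; 17 + 31.21833/60 = 17.5203056
  hemisphere S, so the sign is −
  λ: 17′ + 12.7″ = 17.21167′; 68 + 17.21167/60 = 68.2868611
  hemisphere W, so the sign is −
Point 2:
  Lat: split at 2 digits → 44° and 54.2005′; 44 + 54.2005/60 = 44.9033417
  N → positive
  λ: split at 3 digits → 031° and 53.87765′; 31 + 53.87765/60 = 31.8979608
  E ⇒ keep positive
Point 3:
  Latitude: 89 + 30/60 + 21/3600 = 89.5058333
  S ⇒ negate
  Longitude: 22′ + 13.4″ = 22.22333′; 169 + 22.22333/60 = 169.3703889
  E → positive
Point 4:
  φ: split at 2 digits → 77° and 36.314′; 77 + 36.314/60 = 77.6052333
  S ⇒ negate
  λ: degrees = first 3 digits = 154, minutes = 3.72425; 154 + 3.72425/60 = 154.0620708
  W → negative
Point 5:
  Latitude: 2 + 45.67/60 = 2.7611667
  S ⇒ negate
  Lon: 41.627′ = 0.693783°; total 17.6937833
  W → negative

1. -17.520306, -68.286861
2. 44.903342, 31.897961
3. -89.505833, 169.370389
4. -77.605233, -154.062071
5. -2.761167, -17.693783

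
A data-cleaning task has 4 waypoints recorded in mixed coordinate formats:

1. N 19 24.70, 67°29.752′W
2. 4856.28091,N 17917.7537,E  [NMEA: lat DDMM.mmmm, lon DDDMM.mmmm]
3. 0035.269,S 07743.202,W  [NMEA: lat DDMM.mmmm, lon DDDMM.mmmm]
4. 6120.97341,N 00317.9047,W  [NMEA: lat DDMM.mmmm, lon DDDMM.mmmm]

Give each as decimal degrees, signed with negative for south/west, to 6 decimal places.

1. 19.411667, -67.495867
2. 48.938015, 179.295895
3. -0.587817, -77.720033
4. 61.349557, -3.298412

Point 1:
  Latitude: 19 + 24.7/60 = 19.4116667
  N ⇒ keep positive
  Lon: 29.752′ = 0.495867°; total 67.4958667
  hemisphere W, so the sign is −
Point 2:
  Latitude: degrees = first 2 digits = 48, minutes = 56.28091; 48 + 56.28091/60 = 48.9380152
  N ⇒ keep positive
  Longitude: degrees = first 3 digits = 179, minutes = 17.7537; 179 + 17.7537/60 = 179.2958950
  E → positive
Point 3:
  φ: degrees = first 2 digits = 0, minutes = 35.269; 0 + 35.269/60 = 0.5878167
  S ⇒ negate
  Longitude: degrees = first 3 digits = 77, minutes = 43.202; 77 + 43.202/60 = 77.7200333
  hemisphere W, so the sign is −
Point 4:
  φ: degrees = first 2 digits = 61, minutes = 20.97341; 61 + 20.97341/60 = 61.3495568
  N → positive
  Longitude: degrees = first 3 digits = 3, minutes = 17.9047; 3 + 17.9047/60 = 3.2984117
  W → negative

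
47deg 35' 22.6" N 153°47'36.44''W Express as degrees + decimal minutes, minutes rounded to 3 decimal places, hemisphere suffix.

Lat: seconds/60 = 0.37667; minutes = 35 + 0.37667 = 35.37667
Longitude: 47 + 36.44/60 = 47.60733′

47° 35.377′ N, 153° 47.607′ W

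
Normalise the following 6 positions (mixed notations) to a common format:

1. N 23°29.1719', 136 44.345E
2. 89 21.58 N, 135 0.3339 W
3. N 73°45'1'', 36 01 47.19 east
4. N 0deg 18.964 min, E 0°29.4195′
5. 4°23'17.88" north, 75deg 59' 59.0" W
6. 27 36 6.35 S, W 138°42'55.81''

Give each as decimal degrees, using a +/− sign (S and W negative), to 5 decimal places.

1. 23.48620, 136.73908
2. 89.35967, -135.00557
3. 73.75028, 36.02978
4. 0.31607, 0.49033
5. 4.38830, -75.99972
6. -27.60176, -138.71550

Point 1:
  Latitude: 23 + 29.1719/60 = 23.486198
  N → positive
  Lon: 44.345′ = 0.739083°; total 136.739083
  E ⇒ keep positive
Point 2:
  Latitude: 21.58′ = 0.359667°; total 89.359667
  N ⇒ keep positive
  λ: 135 + 0.3339/60 = 135.005565
  W → negative
Point 3:
  Lat: 73° + 45/60 + 1/3600 = 73 + 0.750000 + 0.000278 = 73.750278
  N → positive
  Longitude: 36° + 1/60 + 47.19/3600 = 36 + 0.016667 + 0.013108 = 36.029775
  E → positive
Point 4:
  Lat: 0 + 18.964/60 = 0.316067
  N → positive
  Lon: 0 + 29.4195/60 = 0.490325
  E ⇒ keep positive
Point 5:
  Lat: 4° + 23/60 + 17.88/3600 = 4 + 0.383333 + 0.004967 = 4.388300
  N → positive
  Lon: 75 + 59/60 + 59/3600 = 75.999722
  W → negative
Point 6:
  Lat: 27 + 36/60 + 6.35/3600 = 27.601764
  S → negative
  λ: 42′ + 55.81″ = 42.93017′; 138 + 42.93017/60 = 138.715503
  W ⇒ negate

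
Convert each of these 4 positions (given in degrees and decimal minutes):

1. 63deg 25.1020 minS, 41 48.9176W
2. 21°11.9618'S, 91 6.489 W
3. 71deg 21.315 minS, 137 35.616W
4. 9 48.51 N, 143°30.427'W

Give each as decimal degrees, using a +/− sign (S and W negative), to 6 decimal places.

Point 1:
  Latitude: 63 + 25.102/60 = 63.4183667
  S ⇒ negate
  Lon: 48.9176′ = 0.815293°; total 41.8152933
  hemisphere W, so the sign is −
Point 2:
  Latitude: 11.9618′ = 0.199363°; total 21.1993633
  hemisphere S, so the sign is −
  Longitude: 91 + 6.489/60 = 91.1081500
  W ⇒ negate
Point 3:
  Lat: 21.315′ = 0.355250°; total 71.3552500
  hemisphere S, so the sign is −
  Lon: 137 + 35.616/60 = 137.5936000
  W ⇒ negate
Point 4:
  φ: 9 + 48.51/60 = 9.8085000
  N → positive
  Lon: 143 + 30.427/60 = 143.5071167
  hemisphere W, so the sign is −

1. -63.418367, -41.815293
2. -21.199363, -91.108150
3. -71.355250, -137.593600
4. 9.808500, -143.507117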